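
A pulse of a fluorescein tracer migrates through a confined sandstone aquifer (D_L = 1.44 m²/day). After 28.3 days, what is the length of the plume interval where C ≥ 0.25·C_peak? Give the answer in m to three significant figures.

The plume is Gaussian with σ = √(2Dt) = √(2 × 1.44 × 28.3) = 9.028 m.
C/C_peak = exp(−Δx²/(2σ²)) = 0.25 ⇒ Δx = σ·√(−2 ln 0.25) = 9.028 × 1.665 = 15.03 m.
Width = 2Δx = 30.1 m.

30.1 m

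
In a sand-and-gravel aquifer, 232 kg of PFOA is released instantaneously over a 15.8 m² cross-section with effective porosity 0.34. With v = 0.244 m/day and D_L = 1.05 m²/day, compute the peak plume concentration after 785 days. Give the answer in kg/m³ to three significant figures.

The peak of an instantaneous 1D plume sits at x = vt; there the Gaussian factor is 1 and C_max = M/(n_e·A·√(4πDt)), where n_e·A is the pore area the mass is dissolved in.
√(4πDt) = √(4π × 1.05 × 785) = 101.8 m, so C_max = 232/(0.34 × 15.8 × 101.8) = 0.424 kg/m³.

0.424 kg/m³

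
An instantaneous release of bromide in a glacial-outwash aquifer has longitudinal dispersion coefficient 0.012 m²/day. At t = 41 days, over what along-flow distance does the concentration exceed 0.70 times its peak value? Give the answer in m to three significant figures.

The plume is Gaussian with σ = √(2Dt) = √(2 × 0.012 × 41) = 0.9920 m.
C/C_peak = exp(−Δx²/(2σ²)) = 0.70 ⇒ Δx = σ·√(−2 ln 0.70) = 0.9920 × 0.8446 = 0.8378 m.
Width = 2Δx = 1.68 m.

1.68 m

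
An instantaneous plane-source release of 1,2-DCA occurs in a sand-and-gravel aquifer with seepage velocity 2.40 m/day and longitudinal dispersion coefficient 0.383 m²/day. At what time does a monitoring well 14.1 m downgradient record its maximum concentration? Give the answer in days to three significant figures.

5.81 days

For the 1D instantaneous-source solution, setting ∂C/∂t = 0 at fixed x gives v²t² + 2Dt − x² = 0, so t = (√(D² + v²x²) − D)/v².
√(D² + v²x²) = √(0.383² + 2.40² × 14.1²) = 33.84; v² = 5.76.
t = (33.84 − 0.383)/5.76 = 5.81 days (vs. the pure-advection estimate x/v = 5.88 d).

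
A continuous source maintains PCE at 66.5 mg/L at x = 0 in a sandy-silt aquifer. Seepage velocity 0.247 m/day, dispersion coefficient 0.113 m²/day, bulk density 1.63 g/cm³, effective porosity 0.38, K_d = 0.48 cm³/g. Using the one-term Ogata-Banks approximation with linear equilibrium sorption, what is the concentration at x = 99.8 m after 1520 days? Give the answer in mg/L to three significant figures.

65.5 mg/L

Retardation factor R = 1 + ρ_b·K_d/n = 1 + 1.63 × 0.48/0.38 = 3.059.
Sorption retards both mechanisms: v_R = v/R = 0.08075 m/day, D_R = D/R = 0.03694 m²/day.
v_R·t = 0.08075 × 1520 = 122.74 m; 2√(D_R t) = 14.99 m; argument = (99.8 − 122.74)/14.99 = -1.530.
C = C₀ × ½·erfc(-1.530) = 66.5 × 0.9848 = 65.5 mg/L.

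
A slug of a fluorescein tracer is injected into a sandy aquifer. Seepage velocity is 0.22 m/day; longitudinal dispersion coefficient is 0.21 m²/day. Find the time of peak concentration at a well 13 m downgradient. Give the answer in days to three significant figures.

For the 1D instantaneous-source solution, setting ∂C/∂t = 0 at fixed x gives v²t² + 2Dt − x² = 0, so t = (√(D² + v²x²) − D)/v².
√(D² + v²x²) = √(0.21² + 0.22² × 13²) = 2.868; v² = 0.0484.
t = (2.868 − 0.21)/0.0484 = 54.9 days (vs. the pure-advection estimate x/v = 59.1 d).

54.9 days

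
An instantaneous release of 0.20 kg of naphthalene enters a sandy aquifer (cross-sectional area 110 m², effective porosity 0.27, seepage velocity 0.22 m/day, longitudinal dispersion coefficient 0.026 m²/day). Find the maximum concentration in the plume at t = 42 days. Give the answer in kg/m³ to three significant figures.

The peak of an instantaneous 1D plume sits at x = vt; there the Gaussian factor is 1 and C_max = M/(n_e·A·√(4πDt)), where n_e·A is the pore area the mass is dissolved in.
√(4πDt) = √(4π × 0.026 × 42) = 3.704 m, so C_max = 0.20/(0.27 × 110 × 3.704) = 0.00182 kg/m³.

0.00182 kg/m³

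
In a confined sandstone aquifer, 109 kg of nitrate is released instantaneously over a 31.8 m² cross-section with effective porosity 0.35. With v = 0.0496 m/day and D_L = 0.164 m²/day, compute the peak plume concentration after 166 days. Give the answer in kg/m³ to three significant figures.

The peak of an instantaneous 1D plume sits at x = vt; there the Gaussian factor is 1 and C_max = M/(n_e·A·√(4πDt)), where n_e·A is the pore area the mass is dissolved in.
√(4πDt) = √(4π × 0.164 × 166) = 18.50 m, so C_max = 109/(0.35 × 31.8 × 18.50) = 0.529 kg/m³.

0.529 kg/m³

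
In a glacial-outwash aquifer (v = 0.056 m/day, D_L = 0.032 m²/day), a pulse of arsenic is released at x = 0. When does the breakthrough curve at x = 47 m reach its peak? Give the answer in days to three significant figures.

For the 1D instantaneous-source solution, setting ∂C/∂t = 0 at fixed x gives v²t² + 2Dt − x² = 0, so t = (√(D² + v²x²) − D)/v².
√(D² + v²x²) = √(0.032² + 0.056² × 47²) = 2.632; v² = 0.003136.
t = (2.632 − 0.032)/0.003136 = 829 days (vs. the pure-advection estimate x/v = 839 d).

829 days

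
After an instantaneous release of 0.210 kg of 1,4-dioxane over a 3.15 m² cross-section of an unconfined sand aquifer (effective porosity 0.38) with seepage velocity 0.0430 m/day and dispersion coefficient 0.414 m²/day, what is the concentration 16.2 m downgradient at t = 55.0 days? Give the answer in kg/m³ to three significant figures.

0.00127 kg/m³

For an instantaneous plane source, C(x,t) = M/(n_e·A·√(4πDt)) · exp(−(x−vt)²/(4Dt)), with n_e·A the pore (flow) area.
Plume center vt = 0.0430 × 55.0 = 2.365 m, so the well at 16.2 m is 13.835 m downgradient of the peak.
√(4πDt) = 16.92 m, giving peak height M/(n_e·A·√(4πDt)) = 0.210/(0.38 × 3.15 × 16.92) = 0.01037 kg/m³.
(x−vt)²/(4Dt) = (13.835)²/(4 × 0.414 × 55.0) = 2.102; exp(−2.102) = 0.1222.
C = 0.01037 × 0.1222 = 0.00127 kg/m³.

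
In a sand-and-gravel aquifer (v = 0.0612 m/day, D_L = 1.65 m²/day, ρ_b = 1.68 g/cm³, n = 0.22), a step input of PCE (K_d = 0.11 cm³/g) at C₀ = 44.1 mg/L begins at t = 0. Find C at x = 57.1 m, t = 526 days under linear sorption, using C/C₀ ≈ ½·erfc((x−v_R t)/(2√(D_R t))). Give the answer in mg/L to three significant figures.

4.35 mg/L

Retardation factor R = 1 + ρ_b·K_d/n = 1 + 1.68 × 0.11/0.22 = 1.840.
Sorption retards both mechanisms: v_R = v/R = 0.03326 m/day, D_R = D/R = 0.8967 m²/day.
v_R·t = 0.03326 × 526 = 17.49476 m; 2√(D_R t) = 43.44 m; argument = (57.1 − 17.49476)/43.44 = 0.9117.
C = C₀ × ½·erfc(0.9117) = 44.1 × 0.09864 = 4.35 mg/L.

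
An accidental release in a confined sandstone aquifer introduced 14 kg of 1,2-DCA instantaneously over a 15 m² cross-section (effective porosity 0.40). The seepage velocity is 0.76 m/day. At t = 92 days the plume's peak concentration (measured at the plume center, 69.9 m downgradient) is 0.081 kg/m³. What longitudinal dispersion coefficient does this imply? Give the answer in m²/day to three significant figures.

0.718 m²/day

At the plume center C_max = M/(n_e·A·√(4πDt)), so D = M²/(4πt·(n_e·A·C_max)²).
n_e·A·C_max = 0.40 × 15 × 0.081 = 0.4860 kg/m.
D = 14²/(4π × 92 × 0.4860²) = 0.718 m²/day.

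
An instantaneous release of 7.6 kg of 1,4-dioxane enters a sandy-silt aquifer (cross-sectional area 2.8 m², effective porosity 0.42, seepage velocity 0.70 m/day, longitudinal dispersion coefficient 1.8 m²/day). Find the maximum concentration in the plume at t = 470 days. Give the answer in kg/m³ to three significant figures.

0.0627 kg/m³

The peak of an instantaneous 1D plume sits at x = vt; there the Gaussian factor is 1 and C_max = M/(n_e·A·√(4πDt)), where n_e·A is the pore area the mass is dissolved in.
√(4πDt) = √(4π × 1.8 × 470) = 103.1 m, so C_max = 7.6/(0.42 × 2.8 × 103.1) = 0.0627 kg/m³.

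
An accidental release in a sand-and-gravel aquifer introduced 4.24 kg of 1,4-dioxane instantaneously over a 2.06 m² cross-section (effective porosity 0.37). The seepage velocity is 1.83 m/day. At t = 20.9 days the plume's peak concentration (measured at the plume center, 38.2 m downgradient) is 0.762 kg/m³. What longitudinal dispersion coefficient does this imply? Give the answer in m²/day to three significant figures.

0.203 m²/day

At the plume center C_max = M/(n_e·A·√(4πDt)), so D = M²/(4πt·(n_e·A·C_max)²).
n_e·A·C_max = 0.37 × 2.06 × 0.762 = 0.5808 kg/m.
D = 4.24²/(4π × 20.9 × 0.5808²) = 0.203 m²/day.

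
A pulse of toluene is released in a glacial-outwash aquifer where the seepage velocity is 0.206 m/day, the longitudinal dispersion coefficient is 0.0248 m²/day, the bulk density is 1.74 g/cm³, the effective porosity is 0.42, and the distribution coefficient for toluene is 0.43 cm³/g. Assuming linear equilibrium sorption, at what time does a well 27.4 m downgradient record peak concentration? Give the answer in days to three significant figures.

368 days

Retardation factor R = 1 + ρ_b·K_d/n = 1 + 1.74 × 0.43/0.42 = 2.781.
Sorption retards both mechanisms: v_R = v/R = 0.07407 m/day, D_R = D/R = 0.008918 m²/day.
Peak time from v_R²t² + 2D_R t − x² = 0: t = (√(D_R² + v_R²x²) − D_R)/v_R².
√(D_R² + v_R²x²) = √(0.008918² + 0.07407² × 27.4²) = 2.030; v_R² = 0.005486.
t = (2.030 − 0.008918)/0.005486 = 368 days.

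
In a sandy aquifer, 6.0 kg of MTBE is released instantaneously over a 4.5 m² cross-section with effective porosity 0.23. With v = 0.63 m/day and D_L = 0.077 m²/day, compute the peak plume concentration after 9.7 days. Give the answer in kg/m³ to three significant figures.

1.89 kg/m³

The peak of an instantaneous 1D plume sits at x = vt; there the Gaussian factor is 1 and C_max = M/(n_e·A·√(4πDt)), where n_e·A is the pore area the mass is dissolved in.
√(4πDt) = √(4π × 0.077 × 9.7) = 3.064 m, so C_max = 6.0/(0.23 × 4.5 × 3.064) = 1.89 kg/m³.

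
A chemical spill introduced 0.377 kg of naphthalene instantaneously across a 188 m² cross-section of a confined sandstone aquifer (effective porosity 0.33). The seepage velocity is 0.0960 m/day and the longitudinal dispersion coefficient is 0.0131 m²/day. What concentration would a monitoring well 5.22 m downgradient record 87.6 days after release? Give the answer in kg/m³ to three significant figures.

0.000174 kg/m³

For an instantaneous plane source, C(x,t) = M/(n_e·A·√(4πDt)) · exp(−(x−vt)²/(4Dt)), with n_e·A the pore (flow) area.
Plume center vt = 0.0960 × 87.6 = 8.4096 m, so the well at 5.22 m is 3.1896 m upgradient of the peak.
√(4πDt) = 3.797 m, giving peak height M/(n_e·A·√(4πDt)) = 0.377/(0.33 × 188 × 3.797) = 0.001600 kg/m³.
(x−vt)²/(4Dt) = (-3.1896)²/(4 × 0.0131 × 87.6) = 2.216; exp(−2.216) = 0.1090.
C = 0.001600 × 0.1090 = 0.000174 kg/m³.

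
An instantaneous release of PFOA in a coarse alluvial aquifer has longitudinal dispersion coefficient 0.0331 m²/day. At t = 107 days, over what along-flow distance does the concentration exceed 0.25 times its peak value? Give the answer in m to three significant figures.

8.86 m

The plume is Gaussian with σ = √(2Dt) = √(2 × 0.0331 × 107) = 2.661 m.
C/C_peak = exp(−Δx²/(2σ²)) = 0.25 ⇒ Δx = σ·√(−2 ln 0.25) = 2.661 × 1.665 = 4.431 m.
Width = 2Δx = 8.86 m.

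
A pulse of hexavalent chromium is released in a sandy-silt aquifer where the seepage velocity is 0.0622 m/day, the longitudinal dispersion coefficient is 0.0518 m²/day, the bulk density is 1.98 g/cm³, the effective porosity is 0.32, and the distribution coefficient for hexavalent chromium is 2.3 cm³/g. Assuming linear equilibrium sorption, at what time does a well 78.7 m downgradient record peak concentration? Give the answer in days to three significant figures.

Retardation factor R = 1 + ρ_b·K_d/n = 1 + 1.98 × 2.3/0.32 = 15.23.
Sorption retards both mechanisms: v_R = v/R = 0.004084 m/day, D_R = D/R = 0.003401 m²/day.
Peak time from v_R²t² + 2D_R t − x² = 0: t = (√(D_R² + v_R²x²) − D_R)/v_R².
√(D_R² + v_R²x²) = √(0.003401² + 0.004084² × 78.7²) = 0.3214; v_R² = 1.668e-05.
t = (0.3214 − 0.003401)/1.668e-05 = 19100 days.

19100 days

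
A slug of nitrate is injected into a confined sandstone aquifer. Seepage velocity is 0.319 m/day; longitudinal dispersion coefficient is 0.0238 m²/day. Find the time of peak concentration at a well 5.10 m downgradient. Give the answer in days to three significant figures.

For the 1D instantaneous-source solution, setting ∂C/∂t = 0 at fixed x gives v²t² + 2Dt − x² = 0, so t = (√(D² + v²x²) − D)/v².
√(D² + v²x²) = √(0.0238² + 0.319² × 5.10²) = 1.627; v² = 0.101761.
t = (1.627 − 0.0238)/0.101761 = 15.8 days (vs. the pure-advection estimate x/v = 16.0 d).

15.8 days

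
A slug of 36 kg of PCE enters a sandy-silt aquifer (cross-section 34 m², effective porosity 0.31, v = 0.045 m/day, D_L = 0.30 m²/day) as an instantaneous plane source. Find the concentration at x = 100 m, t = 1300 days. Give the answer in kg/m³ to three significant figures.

0.0162 kg/m³

For an instantaneous plane source, C(x,t) = M/(n_e·A·√(4πDt)) · exp(−(x−vt)²/(4Dt)), with n_e·A the pore (flow) area.
Plume center vt = 0.045 × 1300 = 58.5 m, so the well at 100 m is 41.5 m downgradient of the peak.
√(4πDt) = 70.01 m, giving peak height M/(n_e·A·√(4πDt)) = 36/(0.31 × 34 × 70.01) = 0.04879 kg/m³.
(x−vt)²/(4Dt) = (41.5)²/(4 × 0.30 × 1300) = 1.104; exp(−1.104) = 0.3315.
C = 0.04879 × 0.3315 = 0.0162 kg/m³.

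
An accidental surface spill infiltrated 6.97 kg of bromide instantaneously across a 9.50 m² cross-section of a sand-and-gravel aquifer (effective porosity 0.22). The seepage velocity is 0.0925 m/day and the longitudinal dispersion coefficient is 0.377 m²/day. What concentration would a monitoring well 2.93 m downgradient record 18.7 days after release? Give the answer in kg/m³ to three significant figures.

For an instantaneous plane source, C(x,t) = M/(n_e·A·√(4πDt)) · exp(−(x−vt)²/(4Dt)), with n_e·A the pore (flow) area.
Plume center vt = 0.0925 × 18.7 = 1.72975 m, so the well at 2.93 m is 1.20025 m downgradient of the peak.
√(4πDt) = 9.412 m, giving peak height M/(n_e·A·√(4πDt)) = 6.97/(0.22 × 9.50 × 9.412) = 0.3543 kg/m³.
(x−vt)²/(4Dt) = (1.20025)²/(4 × 0.377 × 18.7) = 0.05109; exp(−0.05109) = 0.9502.
C = 0.3543 × 0.9502 = 0.337 kg/m³.

0.337 kg/m³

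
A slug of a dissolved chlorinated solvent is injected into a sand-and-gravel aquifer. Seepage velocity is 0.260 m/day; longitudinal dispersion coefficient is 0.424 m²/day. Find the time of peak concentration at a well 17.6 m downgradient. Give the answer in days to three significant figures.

For the 1D instantaneous-source solution, setting ∂C/∂t = 0 at fixed x gives v²t² + 2Dt − x² = 0, so t = (√(D² + v²x²) − D)/v².
√(D² + v²x²) = √(0.424² + 0.260² × 17.6²) = 4.596; v² = 0.0676.
t = (4.596 − 0.424)/0.0676 = 61.7 days (vs. the pure-advection estimate x/v = 67.7 d).

61.7 days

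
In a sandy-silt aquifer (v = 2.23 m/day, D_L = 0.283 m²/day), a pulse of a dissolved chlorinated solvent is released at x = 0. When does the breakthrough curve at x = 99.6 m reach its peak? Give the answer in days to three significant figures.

44.6 days

For the 1D instantaneous-source solution, setting ∂C/∂t = 0 at fixed x gives v²t² + 2Dt − x² = 0, so t = (√(D² + v²x²) − D)/v².
√(D² + v²x²) = √(0.283² + 2.23² × 99.6²) = 222.1; v² = 4.9729.
t = (222.1 − 0.283)/4.9729 = 44.6 days (vs. the pure-advection estimate x/v = 44.7 d).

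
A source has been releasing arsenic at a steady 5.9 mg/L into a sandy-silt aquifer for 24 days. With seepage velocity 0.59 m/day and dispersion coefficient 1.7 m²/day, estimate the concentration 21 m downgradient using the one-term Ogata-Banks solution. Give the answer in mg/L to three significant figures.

1.32 mg/L

For a continuous step input, C/C₀ ≈ ½·erfc((x−vt)/(2√(Dt))).
vt = 0.59 × 24 = 14.16 m and 2√(Dt) = 2√(1.7 × 24) = 12.77 m.
Argument (x−vt)/(2√(Dt)) = (21 − 14.16)/12.77 = 0.5356; ½·erfc(0.5356) = 0.2244.
C = 5.9 × 0.2244 = 1.32 mg/L.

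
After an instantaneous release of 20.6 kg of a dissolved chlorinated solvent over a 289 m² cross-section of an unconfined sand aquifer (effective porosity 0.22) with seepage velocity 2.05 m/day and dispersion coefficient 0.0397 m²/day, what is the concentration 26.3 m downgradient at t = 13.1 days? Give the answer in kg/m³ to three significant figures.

For an instantaneous plane source, C(x,t) = M/(n_e·A·√(4πDt)) · exp(−(x−vt)²/(4Dt)), with n_e·A the pore (flow) area.
Plume center vt = 2.05 × 13.1 = 26.855 m, so the well at 26.3 m is 0.555 m upgradient of the peak.
√(4πDt) = 2.556 m, giving peak height M/(n_e·A·√(4πDt)) = 20.6/(0.22 × 289 × 2.556) = 0.1268 kg/m³.
(x−vt)²/(4Dt) = (-0.555)²/(4 × 0.0397 × 13.1) = 0.1481; exp(−0.1481) = 0.8623.
C = 0.1268 × 0.8623 = 0.109 kg/m³.

0.109 kg/m³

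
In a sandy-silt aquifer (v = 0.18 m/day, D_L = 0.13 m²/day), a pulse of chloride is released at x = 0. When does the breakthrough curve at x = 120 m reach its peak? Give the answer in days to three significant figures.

663 days

For the 1D instantaneous-source solution, setting ∂C/∂t = 0 at fixed x gives v²t² + 2Dt − x² = 0, so t = (√(D² + v²x²) − D)/v².
√(D² + v²x²) = √(0.13² + 0.18² × 120²) = 21.60; v² = 0.0324.
t = (21.60 − 0.13)/0.0324 = 663 days (vs. the pure-advection estimate x/v = 667 d).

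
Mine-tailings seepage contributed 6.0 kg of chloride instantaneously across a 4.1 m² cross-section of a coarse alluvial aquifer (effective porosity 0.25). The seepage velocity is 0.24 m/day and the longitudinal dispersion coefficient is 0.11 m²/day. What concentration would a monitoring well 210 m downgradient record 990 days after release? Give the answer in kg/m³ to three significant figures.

0.0275 kg/m³

For an instantaneous plane source, C(x,t) = M/(n_e·A·√(4πDt)) · exp(−(x−vt)²/(4Dt)), with n_e·A the pore (flow) area.
Plume center vt = 0.24 × 990 = 237.6 m, so the well at 210 m is 27.6 m upgradient of the peak.
√(4πDt) = 36.99 m, giving peak height M/(n_e·A·√(4πDt)) = 6.0/(0.25 × 4.1 × 36.99) = 0.1582 kg/m³.
(x−vt)²/(4Dt) = (-27.6)²/(4 × 0.11 × 990) = 1.749; exp(−1.749) = 0.1739.
C = 0.1582 × 0.1739 = 0.0275 kg/m³.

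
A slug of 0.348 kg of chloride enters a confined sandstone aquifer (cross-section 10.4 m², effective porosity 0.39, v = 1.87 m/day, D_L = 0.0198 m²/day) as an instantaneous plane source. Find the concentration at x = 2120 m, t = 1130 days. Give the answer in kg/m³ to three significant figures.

For an instantaneous plane source, C(x,t) = M/(n_e·A·√(4πDt)) · exp(−(x−vt)²/(4Dt)), with n_e·A the pore (flow) area.
Plume center vt = 1.87 × 1130 = 2113.1 m, so the well at 2120 m is 6.9 m downgradient of the peak.
√(4πDt) = 16.77 m, giving peak height M/(n_e·A·√(4πDt)) = 0.348/(0.39 × 10.4 × 16.77) = 0.005116 kg/m³.
(x−vt)²/(4Dt) = (6.9)²/(4 × 0.0198 × 1130) = 0.5320; exp(−0.5320) = 0.5874.
C = 0.005116 × 0.5874 = 0.00301 kg/m³.

0.00301 kg/m³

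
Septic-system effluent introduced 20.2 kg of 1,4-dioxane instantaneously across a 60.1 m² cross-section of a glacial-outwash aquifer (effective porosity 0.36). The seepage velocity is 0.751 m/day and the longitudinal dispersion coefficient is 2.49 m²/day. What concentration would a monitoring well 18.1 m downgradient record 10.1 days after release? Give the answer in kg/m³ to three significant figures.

0.0175 kg/m³

For an instantaneous plane source, C(x,t) = M/(n_e·A·√(4πDt)) · exp(−(x−vt)²/(4Dt)), with n_e·A the pore (flow) area.
Plume center vt = 0.751 × 10.1 = 7.5851 m, so the well at 18.1 m is 10.5149 m downgradient of the peak.
√(4πDt) = 17.78 m, giving peak height M/(n_e·A·√(4πDt)) = 20.2/(0.36 × 60.1 × 17.78) = 0.05251 kg/m³.
(x−vt)²/(4Dt) = (10.5149)²/(4 × 2.49 × 10.1) = 1.099; exp(−1.099) = 0.3332.
C = 0.05251 × 0.3332 = 0.0175 kg/m³.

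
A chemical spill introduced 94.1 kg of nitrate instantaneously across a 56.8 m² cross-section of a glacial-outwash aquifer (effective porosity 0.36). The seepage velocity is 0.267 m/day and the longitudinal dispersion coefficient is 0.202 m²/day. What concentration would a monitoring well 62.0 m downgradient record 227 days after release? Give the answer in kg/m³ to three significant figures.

0.190 kg/m³

For an instantaneous plane source, C(x,t) = M/(n_e·A·√(4πDt)) · exp(−(x−vt)²/(4Dt)), with n_e·A the pore (flow) area.
Plume center vt = 0.267 × 227 = 60.609 m, so the well at 62.0 m is 1.391 m downgradient of the peak.
√(4πDt) = 24.00 m, giving peak height M/(n_e·A·√(4πDt)) = 94.1/(0.36 × 56.8 × 24.00) = 0.1917 kg/m³.
(x−vt)²/(4Dt) = (1.391)²/(4 × 0.202 × 227) = 0.01055; exp(−0.01055) = 0.9895.
C = 0.1917 × 0.9895 = 0.190 kg/m³.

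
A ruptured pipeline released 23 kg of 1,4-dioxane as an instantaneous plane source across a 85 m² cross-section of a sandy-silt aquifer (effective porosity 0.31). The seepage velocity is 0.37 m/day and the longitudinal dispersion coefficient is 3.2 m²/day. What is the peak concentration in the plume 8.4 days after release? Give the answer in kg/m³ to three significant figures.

The peak of an instantaneous 1D plume sits at x = vt; there the Gaussian factor is 1 and C_max = M/(n_e·A·√(4πDt)), where n_e·A is the pore area the mass is dissolved in.
√(4πDt) = √(4π × 3.2 × 8.4) = 18.38 m, so C_max = 23/(0.31 × 85 × 18.38) = 0.0475 kg/m³.

0.0475 kg/m³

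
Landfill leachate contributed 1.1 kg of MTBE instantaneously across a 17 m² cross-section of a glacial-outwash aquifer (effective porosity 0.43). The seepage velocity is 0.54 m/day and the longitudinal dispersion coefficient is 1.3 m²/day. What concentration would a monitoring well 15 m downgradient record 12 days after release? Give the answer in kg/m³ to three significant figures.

0.00336 kg/m³

For an instantaneous plane source, C(x,t) = M/(n_e·A·√(4πDt)) · exp(−(x−vt)²/(4Dt)), with n_e·A the pore (flow) area.
Plume center vt = 0.54 × 12 = 6.48 m, so the well at 15 m is 8.52 m downgradient of the peak.
√(4πDt) = 14.00 m, giving peak height M/(n_e·A·√(4πDt)) = 1.1/(0.43 × 17 × 14.00) = 0.01075 kg/m³.
(x−vt)²/(4Dt) = (8.52)²/(4 × 1.3 × 12) = 1.163; exp(−1.163) = 0.3125.
C = 0.01075 × 0.3125 = 0.00336 kg/m³.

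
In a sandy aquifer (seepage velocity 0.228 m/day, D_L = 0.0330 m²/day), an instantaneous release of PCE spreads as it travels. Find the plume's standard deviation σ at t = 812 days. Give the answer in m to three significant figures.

Dispersive spreading gives a Gaussian with σ² = 2Dt; advection only shifts the center.
σ = √(2 × 0.0330 × 812) = 7.32 m.

7.32 m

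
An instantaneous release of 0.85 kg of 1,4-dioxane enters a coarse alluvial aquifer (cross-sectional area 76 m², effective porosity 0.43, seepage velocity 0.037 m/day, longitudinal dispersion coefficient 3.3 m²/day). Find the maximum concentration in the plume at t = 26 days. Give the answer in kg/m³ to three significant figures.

0.000792 kg/m³

The peak of an instantaneous 1D plume sits at x = vt; there the Gaussian factor is 1 and C_max = M/(n_e·A·√(4πDt)), where n_e·A is the pore area the mass is dissolved in.
√(4πDt) = √(4π × 3.3 × 26) = 32.84 m, so C_max = 0.85/(0.43 × 76 × 32.84) = 0.000792 kg/m³.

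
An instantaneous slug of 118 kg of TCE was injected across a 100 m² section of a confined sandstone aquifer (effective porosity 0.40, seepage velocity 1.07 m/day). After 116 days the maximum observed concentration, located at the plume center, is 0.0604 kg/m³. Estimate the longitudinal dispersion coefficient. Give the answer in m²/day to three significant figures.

1.64 m²/day

At the plume center C_max = M/(n_e·A·√(4πDt)), so D = M²/(4πt·(n_e·A·C_max)²).
n_e·A·C_max = 0.40 × 100 × 0.0604 = 2.416 kg/m.
D = 118²/(4π × 116 × 2.416²) = 1.64 m²/day.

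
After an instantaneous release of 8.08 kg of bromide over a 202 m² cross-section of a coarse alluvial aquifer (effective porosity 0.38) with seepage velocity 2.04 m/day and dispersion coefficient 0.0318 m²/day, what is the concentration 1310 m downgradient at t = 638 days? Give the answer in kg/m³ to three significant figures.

0.00272 kg/m³

For an instantaneous plane source, C(x,t) = M/(n_e·A·√(4πDt)) · exp(−(x−vt)²/(4Dt)), with n_e·A the pore (flow) area.
Plume center vt = 2.04 × 638 = 1301.52 m, so the well at 1310 m is 8.48 m downgradient of the peak.
√(4πDt) = 15.97 m, giving peak height M/(n_e·A·√(4πDt)) = 8.08/(0.38 × 202 × 15.97) = 0.006591 kg/m³.
(x−vt)²/(4Dt) = (8.48)²/(4 × 0.0318 × 638) = 0.8861; exp(−0.8861) = 0.4123.
C = 0.006591 × 0.4123 = 0.00272 kg/m³.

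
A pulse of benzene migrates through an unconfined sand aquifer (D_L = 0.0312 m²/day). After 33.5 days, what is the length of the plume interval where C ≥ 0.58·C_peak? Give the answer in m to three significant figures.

The plume is Gaussian with σ = √(2Dt) = √(2 × 0.0312 × 33.5) = 1.446 m.
C/C_peak = exp(−Δx²/(2σ²)) = 0.58 ⇒ Δx = σ·√(−2 ln 0.58) = 1.446 × 1.044 = 1.510 m.
Width = 2Δx = 3.02 m.

3.02 m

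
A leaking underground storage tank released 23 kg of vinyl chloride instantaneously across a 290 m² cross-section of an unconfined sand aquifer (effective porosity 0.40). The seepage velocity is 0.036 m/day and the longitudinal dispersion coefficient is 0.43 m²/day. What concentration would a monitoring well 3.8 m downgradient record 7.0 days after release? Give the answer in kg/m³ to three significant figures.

For an instantaneous plane source, C(x,t) = M/(n_e·A·√(4πDt)) · exp(−(x−vt)²/(4Dt)), with n_e·A the pore (flow) area.
Plume center vt = 0.036 × 7.0 = 0.252 m, so the well at 3.8 m is 3.548 m downgradient of the peak.
√(4πDt) = 6.150 m, giving peak height M/(n_e·A·√(4πDt)) = 23/(0.40 × 290 × 6.150) = 0.03224 kg/m³.
(x−vt)²/(4Dt) = (3.548)²/(4 × 0.43 × 7.0) = 1.046; exp(−1.046) = 0.3513.
C = 0.03224 × 0.3513 = 0.0113 kg/m³.

0.0113 kg/m³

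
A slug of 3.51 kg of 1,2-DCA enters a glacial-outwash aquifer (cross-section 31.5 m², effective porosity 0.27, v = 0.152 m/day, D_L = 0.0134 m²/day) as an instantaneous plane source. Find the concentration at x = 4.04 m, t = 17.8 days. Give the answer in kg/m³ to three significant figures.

For an instantaneous plane source, C(x,t) = M/(n_e·A·√(4πDt)) · exp(−(x−vt)²/(4Dt)), with n_e·A the pore (flow) area.
Plume center vt = 0.152 × 17.8 = 2.7056 m, so the well at 4.04 m is 1.3344 m downgradient of the peak.
√(4πDt) = 1.731 m, giving peak height M/(n_e·A·√(4πDt)) = 3.51/(0.27 × 31.5 × 1.731) = 0.2384 kg/m³.
(x−vt)²/(4Dt) = (1.3344)²/(4 × 0.0134 × 17.8) = 1.866; exp(−1.866) = 0.1547.
C = 0.2384 × 0.1547 = 0.0369 kg/m³.

0.0369 kg/m³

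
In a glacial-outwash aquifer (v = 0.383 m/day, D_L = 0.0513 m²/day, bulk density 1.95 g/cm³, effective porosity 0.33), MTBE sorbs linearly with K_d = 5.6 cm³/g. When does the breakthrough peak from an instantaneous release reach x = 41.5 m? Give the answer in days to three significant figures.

Retardation factor R = 1 + ρ_b·K_d/n = 1 + 1.95 × 5.6/0.33 = 34.09.
Sorption retards both mechanisms: v_R = v/R = 0.01123 m/day, D_R = D/R = 0.001505 m²/day.
Peak time from v_R²t² + 2D_R t − x² = 0: t = (√(D_R² + v_R²x²) − D_R)/v_R².
√(D_R² + v_R²x²) = √(0.001505² + 0.01123² × 41.5²) = 0.4660; v_R² = 0.0001261.
t = (0.4660 − 0.001505)/0.0001261 = 3680 days.

3680 days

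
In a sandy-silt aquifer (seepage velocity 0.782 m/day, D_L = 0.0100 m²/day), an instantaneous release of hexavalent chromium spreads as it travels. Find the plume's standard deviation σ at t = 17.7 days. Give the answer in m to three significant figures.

Dispersive spreading gives a Gaussian with σ² = 2Dt; advection only shifts the center.
σ = √(2 × 0.0100 × 17.7) = 0.595 m.

0.595 m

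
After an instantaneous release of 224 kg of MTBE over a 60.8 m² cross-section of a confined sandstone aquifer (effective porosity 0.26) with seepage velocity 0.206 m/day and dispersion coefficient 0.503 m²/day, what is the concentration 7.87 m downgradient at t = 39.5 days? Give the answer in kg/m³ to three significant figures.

For an instantaneous plane source, C(x,t) = M/(n_e·A·√(4πDt)) · exp(−(x−vt)²/(4Dt)), with n_e·A the pore (flow) area.
Plume center vt = 0.206 × 39.5 = 8.137 m, so the well at 7.87 m is 0.267 m upgradient of the peak.
√(4πDt) = 15.80 m, giving peak height M/(n_e·A·√(4πDt)) = 224/(0.26 × 60.8 × 15.80) = 0.8968 kg/m³.
(x−vt)²/(4Dt) = (-0.267)²/(4 × 0.503 × 39.5) = 0.0008970; exp(−0.0008970) = 0.9991.
C = 0.8968 × 0.9991 = 0.896 kg/m³.

0.896 kg/m³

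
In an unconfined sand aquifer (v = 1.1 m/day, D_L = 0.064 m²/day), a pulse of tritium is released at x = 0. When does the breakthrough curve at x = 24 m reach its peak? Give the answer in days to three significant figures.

For the 1D instantaneous-source solution, setting ∂C/∂t = 0 at fixed x gives v²t² + 2Dt − x² = 0, so t = (√(D² + v²x²) − D)/v².
√(D² + v²x²) = √(0.064² + 1.1² × 24²) = 26.40; v² = 1.21.
t = (26.40 − 0.064)/1.21 = 21.8 days (vs. the pure-advection estimate x/v = 21.8 d).

21.8 days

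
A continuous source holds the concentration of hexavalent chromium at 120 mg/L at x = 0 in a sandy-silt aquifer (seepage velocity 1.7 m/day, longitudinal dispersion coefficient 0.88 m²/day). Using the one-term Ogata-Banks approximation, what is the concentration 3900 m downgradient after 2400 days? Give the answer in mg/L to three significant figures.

For a continuous step input, C/C₀ ≈ ½·erfc((x−vt)/(2√(Dt))).
vt = 1.7 × 2400 = 4080 m and 2√(Dt) = 2√(0.88 × 2400) = 91.91 m.
Argument (x−vt)/(2√(Dt)) = (3900 − 4080)/91.91 = -1.958; ½·erfc(-1.958) = 0.9972.
C = 120 × 0.9972 = 120 mg/L.

120 mg/L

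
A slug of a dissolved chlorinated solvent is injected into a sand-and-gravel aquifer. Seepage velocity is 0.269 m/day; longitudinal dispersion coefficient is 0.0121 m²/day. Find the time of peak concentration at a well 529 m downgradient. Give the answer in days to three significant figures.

1970 days

For the 1D instantaneous-source solution, setting ∂C/∂t = 0 at fixed x gives v²t² + 2Dt − x² = 0, so t = (√(D² + v²x²) − D)/v².
√(D² + v²x²) = √(0.0121² + 0.269² × 529²) = 142.3; v² = 0.072361.
t = (142.3 − 0.0121)/0.072361 = 1970 days (vs. the pure-advection estimate x/v = 1970 d).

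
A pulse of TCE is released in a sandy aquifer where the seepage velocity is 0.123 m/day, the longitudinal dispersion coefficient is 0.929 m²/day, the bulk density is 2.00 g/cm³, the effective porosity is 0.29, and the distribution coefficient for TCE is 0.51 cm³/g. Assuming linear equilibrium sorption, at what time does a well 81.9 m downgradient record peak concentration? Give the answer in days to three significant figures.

Retardation factor R = 1 + ρ_b·K_d/n = 1 + 2.00 × 0.51/0.29 = 4.517.
Sorption retards both mechanisms: v_R = v/R = 0.02723 m/day, D_R = D/R = 0.2057 m²/day.
Peak time from v_R²t² + 2D_R t − x² = 0: t = (√(D_R² + v_R²x²) − D_R)/v_R².
√(D_R² + v_R²x²) = √(0.2057² + 0.02723² × 81.9²) = 2.240; v_R² = 0.0007415.
t = (2.240 − 0.2057)/0.0007415 = 2740 days.

2740 days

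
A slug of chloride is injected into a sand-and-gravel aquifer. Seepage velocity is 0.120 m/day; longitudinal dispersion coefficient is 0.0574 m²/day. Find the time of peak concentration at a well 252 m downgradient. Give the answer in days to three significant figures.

For the 1D instantaneous-source solution, setting ∂C/∂t = 0 at fixed x gives v²t² + 2Dt − x² = 0, so t = (√(D² + v²x²) − D)/v².
√(D² + v²x²) = √(0.0574² + 0.120² × 252²) = 30.24; v² = 0.0144.
t = (30.24 − 0.0574)/0.0144 = 2100 days (vs. the pure-advection estimate x/v = 2100 d).

2100 days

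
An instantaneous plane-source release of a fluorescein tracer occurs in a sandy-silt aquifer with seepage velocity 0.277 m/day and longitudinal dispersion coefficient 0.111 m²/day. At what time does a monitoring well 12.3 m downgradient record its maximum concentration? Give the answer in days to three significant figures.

43.0 days

For the 1D instantaneous-source solution, setting ∂C/∂t = 0 at fixed x gives v²t² + 2Dt − x² = 0, so t = (√(D² + v²x²) − D)/v².
√(D² + v²x²) = √(0.111² + 0.277² × 12.3²) = 3.409; v² = 0.076729.
t = (3.409 − 0.111)/0.076729 = 43.0 days (vs. the pure-advection estimate x/v = 44.4 d).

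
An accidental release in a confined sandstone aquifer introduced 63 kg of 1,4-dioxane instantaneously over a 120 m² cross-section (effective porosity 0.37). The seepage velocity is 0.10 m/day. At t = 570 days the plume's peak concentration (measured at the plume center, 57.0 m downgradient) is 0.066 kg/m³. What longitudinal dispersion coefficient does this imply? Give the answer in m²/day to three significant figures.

At the plume center C_max = M/(n_e·A·√(4πDt)), so D = M²/(4πt·(n_e·A·C_max)²).
n_e·A·C_max = 0.37 × 120 × 0.066 = 2.930 kg/m.
D = 63²/(4π × 570 × 2.930²) = 0.0645 m²/day.

0.0645 m²/day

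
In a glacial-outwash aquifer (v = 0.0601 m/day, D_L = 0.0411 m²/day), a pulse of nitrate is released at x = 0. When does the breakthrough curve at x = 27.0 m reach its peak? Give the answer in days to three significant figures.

438 days

For the 1D instantaneous-source solution, setting ∂C/∂t = 0 at fixed x gives v²t² + 2Dt − x² = 0, so t = (√(D² + v²x²) − D)/v².
√(D² + v²x²) = √(0.0411² + 0.0601² × 27.0²) = 1.623; v² = 0.00361201.
t = (1.623 − 0.0411)/0.00361201 = 438 days (vs. the pure-advection estimate x/v = 449 d).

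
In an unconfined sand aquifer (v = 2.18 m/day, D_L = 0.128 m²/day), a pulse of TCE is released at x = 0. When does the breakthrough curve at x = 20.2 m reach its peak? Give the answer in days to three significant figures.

9.24 days

For the 1D instantaneous-source solution, setting ∂C/∂t = 0 at fixed x gives v²t² + 2Dt − x² = 0, so t = (√(D² + v²x²) − D)/v².
√(D² + v²x²) = √(0.128² + 2.18² × 20.2²) = 44.04; v² = 4.7524.
t = (44.04 − 0.128)/4.7524 = 9.24 days (vs. the pure-advection estimate x/v = 9.27 d).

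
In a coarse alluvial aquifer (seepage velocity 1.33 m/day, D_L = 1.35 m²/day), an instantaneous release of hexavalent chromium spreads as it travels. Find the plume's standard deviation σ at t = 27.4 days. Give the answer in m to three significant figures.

Dispersive spreading gives a Gaussian with σ² = 2Dt; advection only shifts the center.
σ = √(2 × 1.35 × 27.4) = 8.60 m.

8.60 m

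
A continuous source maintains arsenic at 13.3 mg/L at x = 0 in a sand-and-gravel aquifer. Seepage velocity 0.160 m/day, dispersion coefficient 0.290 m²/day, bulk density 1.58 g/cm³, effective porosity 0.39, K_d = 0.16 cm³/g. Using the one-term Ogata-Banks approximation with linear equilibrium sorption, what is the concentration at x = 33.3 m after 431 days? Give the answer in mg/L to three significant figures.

10.1 mg/L

Retardation factor R = 1 + ρ_b·K_d/n = 1 + 1.58 × 0.16/0.39 = 1.648.
Sorption retards both mechanisms: v_R = v/R = 0.09709 m/day, D_R = D/R = 0.1760 m²/day.
v_R·t = 0.09709 × 431 = 41.84579 m; 2√(D_R t) = 17.42 m; argument = (33.3 − 41.84579)/17.42 = -0.4906.
C = C₀ × ½·erfc(-0.4906) = 13.3 × 0.7561 = 10.1 mg/L.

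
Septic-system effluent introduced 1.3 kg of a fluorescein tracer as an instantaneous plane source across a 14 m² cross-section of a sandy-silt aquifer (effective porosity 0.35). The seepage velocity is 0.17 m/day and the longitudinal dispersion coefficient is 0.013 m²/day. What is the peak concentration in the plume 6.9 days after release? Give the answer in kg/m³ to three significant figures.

0.250 kg/m³

The peak of an instantaneous 1D plume sits at x = vt; there the Gaussian factor is 1 and C_max = M/(n_e·A·√(4πDt)), where n_e·A is the pore area the mass is dissolved in.
√(4πDt) = √(4π × 0.013 × 6.9) = 1.062 m, so C_max = 1.3/(0.35 × 14 × 1.062) = 0.250 kg/m³.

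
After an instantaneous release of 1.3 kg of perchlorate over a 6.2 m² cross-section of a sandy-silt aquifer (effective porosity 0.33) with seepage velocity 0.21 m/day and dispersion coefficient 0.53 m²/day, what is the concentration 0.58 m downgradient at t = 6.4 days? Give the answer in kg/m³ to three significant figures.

0.0932 kg/m³

For an instantaneous plane source, C(x,t) = M/(n_e·A·√(4πDt)) · exp(−(x−vt)²/(4Dt)), with n_e·A the pore (flow) area.
Plume center vt = 0.21 × 6.4 = 1.344 m, so the well at 0.58 m is 0.764 m upgradient of the peak.
√(4πDt) = 6.529 m, giving peak height M/(n_e·A·√(4πDt)) = 1.3/(0.33 × 6.2 × 6.529) = 0.09732 kg/m³.
(x−vt)²/(4Dt) = (-0.764)²/(4 × 0.53 × 6.4) = 0.04302; exp(−0.04302) = 0.9579.
C = 0.09732 × 0.9579 = 0.0932 kg/m³.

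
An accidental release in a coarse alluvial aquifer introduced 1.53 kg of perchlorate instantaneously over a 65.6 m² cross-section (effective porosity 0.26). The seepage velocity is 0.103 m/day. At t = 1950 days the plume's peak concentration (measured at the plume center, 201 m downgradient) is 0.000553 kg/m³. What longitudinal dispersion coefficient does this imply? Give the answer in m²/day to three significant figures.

1.07 m²/day

At the plume center C_max = M/(n_e·A·√(4πDt)), so D = M²/(4πt·(n_e·A·C_max)²).
n_e·A·C_max = 0.26 × 65.6 × 0.000553 = 0.009432 kg/m.
D = 1.53²/(4π × 1950 × 0.009432²) = 1.07 m²/day.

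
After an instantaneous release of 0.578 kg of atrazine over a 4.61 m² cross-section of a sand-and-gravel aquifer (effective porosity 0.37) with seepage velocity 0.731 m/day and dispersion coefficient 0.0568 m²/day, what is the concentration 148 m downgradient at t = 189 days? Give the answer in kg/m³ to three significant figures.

For an instantaneous plane source, C(x,t) = M/(n_e·A·√(4πDt)) · exp(−(x−vt)²/(4Dt)), with n_e·A the pore (flow) area.
Plume center vt = 0.731 × 189 = 138.159 m, so the well at 148 m is 9.841 m downgradient of the peak.
√(4πDt) = 11.61 m, giving peak height M/(n_e·A·√(4πDt)) = 0.578/(0.37 × 4.61 × 11.61) = 0.02919 kg/m³.
(x−vt)²/(4Dt) = (9.841)²/(4 × 0.0568 × 189) = 2.255; exp(−2.255) = 0.1049.
C = 0.02919 × 0.1049 = 0.00306 kg/m³.

0.00306 kg/m³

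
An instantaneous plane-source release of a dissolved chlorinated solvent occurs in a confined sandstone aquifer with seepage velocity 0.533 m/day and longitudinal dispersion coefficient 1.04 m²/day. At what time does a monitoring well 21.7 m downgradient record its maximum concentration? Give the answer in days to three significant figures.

For the 1D instantaneous-source solution, setting ∂C/∂t = 0 at fixed x gives v²t² + 2Dt − x² = 0, so t = (√(D² + v²x²) − D)/v².
√(D² + v²x²) = √(1.04² + 0.533² × 21.7²) = 11.61; v² = 0.284089.
t = (11.61 − 1.04)/0.284089 = 37.2 days (vs. the pure-advection estimate x/v = 40.7 d).

37.2 days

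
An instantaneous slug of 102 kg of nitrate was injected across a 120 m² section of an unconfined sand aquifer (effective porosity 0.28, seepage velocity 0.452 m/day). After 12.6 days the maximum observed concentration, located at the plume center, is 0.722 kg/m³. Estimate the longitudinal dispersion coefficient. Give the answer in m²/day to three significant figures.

At the plume center C_max = M/(n_e·A·√(4πDt)), so D = M²/(4πt·(n_e·A·C_max)²).
n_e·A·C_max = 0.28 × 120 × 0.722 = 24.26 kg/m.
D = 102²/(4π × 12.6 × 24.26²) = 0.112 m²/day.

0.112 m²/day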